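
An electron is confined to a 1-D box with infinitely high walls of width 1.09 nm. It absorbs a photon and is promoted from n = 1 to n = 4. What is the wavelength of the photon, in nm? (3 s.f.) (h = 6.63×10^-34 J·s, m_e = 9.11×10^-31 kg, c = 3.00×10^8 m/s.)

E_1 = h²/(8m_eL²) = 5.077×10^-20 J, so ΔE = (4² − 1²)E_1 = 7.616×10^-19 J.
λ = hc/ΔE = (6.63×10^-34·3.00×10^8)/7.616×10^-19 = 2.61×10^-7 m = 261 nm.

λ = 261 nm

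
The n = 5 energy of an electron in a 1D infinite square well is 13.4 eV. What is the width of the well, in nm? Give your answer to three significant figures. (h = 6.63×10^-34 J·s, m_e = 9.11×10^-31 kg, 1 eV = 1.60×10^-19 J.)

L = 0.839 nm

From E_n = n²h²/(8m_eL²), L = n·h/√(8m_eE_n).
E_5 = 13.4 eV = 2.144×10^-18 J, so L = 5·6.63×10^-34/√(8·9.11×10^-31·2.144×10^-18) = 8.39×10^-10 m = 0.839 nm.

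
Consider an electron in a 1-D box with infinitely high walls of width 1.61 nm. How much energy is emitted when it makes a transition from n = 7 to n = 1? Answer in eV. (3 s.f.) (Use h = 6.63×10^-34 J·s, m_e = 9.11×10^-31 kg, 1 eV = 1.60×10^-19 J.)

|ΔE| = 6.98 eV

E_1 = h²/(8m_eL²) = 2.327×10^-20 J.
|ΔE| = |7² − 1²|·E_1 = 48·2.327×10^-20 J = 1.117×10^-18 J = 6.98 eV.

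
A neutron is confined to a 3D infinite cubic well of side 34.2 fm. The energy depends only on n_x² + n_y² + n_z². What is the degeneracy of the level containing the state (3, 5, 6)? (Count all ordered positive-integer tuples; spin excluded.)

degeneracy = 6

The level has n_x² + n_y² + n_z² = 70. The ordered positive-integer solutions are (3, 5, 6), (3, 6, 5), (5, 3, 6), (5, 6, 3), (6, 3, 5), (6, 5, 3).
That gives 6 states.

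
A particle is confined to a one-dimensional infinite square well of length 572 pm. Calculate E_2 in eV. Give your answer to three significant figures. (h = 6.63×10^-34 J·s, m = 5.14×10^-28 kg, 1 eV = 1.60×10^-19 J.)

E_2 = 0.00817 eV

For an infinite well E_n = n²h²/(8mL²), so E_1 = h²/(8mL²) = (6.63×10^-34)²/(8·5.14×10^-28·(5.72×10^-10 m)²) = 3.267×10^-22 J.
Then E_2 = 2²·E_1 = 4·3.267×10^-22 J = 1.307×10^-21 J.
Converting, E_2 = 1.307×10^-21 J / (1.60×10^-19 J/eV) = 0.00817 eV.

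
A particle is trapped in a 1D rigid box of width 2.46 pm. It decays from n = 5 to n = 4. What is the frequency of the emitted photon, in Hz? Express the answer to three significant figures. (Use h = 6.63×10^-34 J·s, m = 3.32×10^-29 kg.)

f = 3.71×10^18 Hz

E_1 = h²/(8mL²) = 2.735×10^-16 J and ΔE = (5² − 4²)E_1 = 2.462×10^-15 J.
f = ΔE/h = 2.462×10^-15/6.63×10^-34 = 3.71×10^18 Hz.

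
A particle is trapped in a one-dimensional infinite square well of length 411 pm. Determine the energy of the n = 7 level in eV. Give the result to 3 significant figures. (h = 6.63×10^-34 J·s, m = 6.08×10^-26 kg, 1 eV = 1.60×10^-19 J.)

E_7 = 0.00164 eV

For an infinite well E_n = n²h²/(8mL²), so E_1 = h²/(8mL²) = (6.63×10^-34)²/(8·6.08×10^-26·(4.11×10^-10 m)²) = 5.350×10^-24 J.
Then E_7 = 7²·E_1 = 49·5.350×10^-24 J = 2.621×10^-22 J.
Converting, E_7 = 2.621×10^-22 J / (1.60×10^-19 J/eV) = 0.00164 eV.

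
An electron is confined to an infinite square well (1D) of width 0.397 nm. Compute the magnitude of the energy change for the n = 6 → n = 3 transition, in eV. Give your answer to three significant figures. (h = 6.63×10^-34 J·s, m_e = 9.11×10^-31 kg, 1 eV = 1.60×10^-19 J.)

|ΔE| = 64.6 eV

E_1 = h²/(8m_eL²) = 3.827×10^-19 J.
|ΔE| = |6² − 3²|·E_1 = 27·3.827×10^-19 J = 1.033×10^-17 J = 64.6 eV.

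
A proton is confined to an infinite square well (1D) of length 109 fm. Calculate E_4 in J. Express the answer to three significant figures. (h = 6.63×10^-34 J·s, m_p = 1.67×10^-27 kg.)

For an infinite well E_n = n²h²/(8m_pL²), so E_1 = h²/(8m_pL²) = (6.63×10^-34)²/(8·1.67×10^-27·(1.09×10^-13 m)²) = 2.769×10^-15 J.
Then E_4 = 4²·E_1 = 16·2.769×10^-15 J = 4.43×10^-14 J.

E_4 = 4.43×10^-14 J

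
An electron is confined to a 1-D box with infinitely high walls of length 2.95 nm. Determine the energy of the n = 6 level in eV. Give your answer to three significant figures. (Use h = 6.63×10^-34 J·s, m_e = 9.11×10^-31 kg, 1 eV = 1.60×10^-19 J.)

For an infinite well E_n = n²h²/(8m_eL²), so E_1 = h²/(8m_eL²) = (6.63×10^-34)²/(8·9.11×10^-31·(2.95×10^-9 m)²) = 6.931×10^-21 J.
Then E_6 = 6²·E_1 = 36·6.931×10^-21 J = 2.495×10^-19 J.
Converting, E_6 = 2.495×10^-19 J / (1.60×10^-19 J/eV) = 1.56 eV.

E_6 = 1.56 eV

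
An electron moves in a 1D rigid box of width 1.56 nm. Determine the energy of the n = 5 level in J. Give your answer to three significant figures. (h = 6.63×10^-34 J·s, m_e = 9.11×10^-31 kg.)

For an infinite well E_n = n²h²/(8m_eL²), so E_1 = h²/(8m_eL²) = (6.63×10^-34)²/(8·9.11×10^-31·(1.56×10^-9 m)²) = 2.478×10^-20 J.
Then E_5 = 5²·E_1 = 25·2.478×10^-20 J = 6.20×10^-19 J.

E_5 = 6.20×10^-19 J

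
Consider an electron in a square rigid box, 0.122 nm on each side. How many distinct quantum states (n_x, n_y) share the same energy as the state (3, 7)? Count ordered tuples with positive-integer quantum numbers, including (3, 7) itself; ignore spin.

degeneracy = 2

The level has n_x² + n_y² = 58. The ordered positive-integer solutions are (3, 7), (7, 3).
That gives 2 states.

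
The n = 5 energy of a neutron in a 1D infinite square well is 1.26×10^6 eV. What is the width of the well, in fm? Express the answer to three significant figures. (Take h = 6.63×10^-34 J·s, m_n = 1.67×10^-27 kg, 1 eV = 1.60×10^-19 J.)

From E_n = n²h²/(8m_nL²), L = n·h/√(8m_nE_n).
E_5 = 1.26×10^6 eV = 2.016×10^-13 J, so L = 5·6.63×10^-34/√(8·1.67×10^-27·2.016×10^-13) = 6.39×10^-14 m = 63.9 fm.

L = 63.9 fm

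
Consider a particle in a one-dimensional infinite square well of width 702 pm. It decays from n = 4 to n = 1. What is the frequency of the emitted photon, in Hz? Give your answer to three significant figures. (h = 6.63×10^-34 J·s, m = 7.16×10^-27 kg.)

f = 3.52×10^11 Hz

E_1 = h²/(8mL²) = 1.557×10^-23 J and ΔE = (4² − 1²)E_1 = 2.336×10^-22 J.
f = ΔE/h = 2.336×10^-22/6.63×10^-34 = 3.52×10^11 Hz.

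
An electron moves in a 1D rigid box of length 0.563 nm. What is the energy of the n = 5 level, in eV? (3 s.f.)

E_5 = 29.7 eV

For an infinite well E_n = n²h²/(8m_eL²), so E_1 = h²/(8m_eL²) = (6.626×10^-34)²/(8·9.109×10^-31·(5.63×10^-10 m)²) = 1.901×10^-19 J.
Then E_5 = 5²·E_1 = 25·1.901×10^-19 J = 4.752×10^-18 J.
Converting, E_5 = 4.752×10^-18 J / (1.602×10^-19 J/eV) = 29.7 eV.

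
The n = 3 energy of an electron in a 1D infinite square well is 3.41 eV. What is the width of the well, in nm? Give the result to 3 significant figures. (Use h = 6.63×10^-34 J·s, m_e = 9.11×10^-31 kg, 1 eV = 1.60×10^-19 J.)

L = 0.997 nm

From E_n = n²h²/(8m_eL²), L = n·h/√(8m_eE_n).
E_3 = 3.41 eV = 5.456×10^-19 J, so L = 3·6.63×10^-34/√(8·9.11×10^-31·5.456×10^-19) = 9.97×10^-10 m = 0.997 nm.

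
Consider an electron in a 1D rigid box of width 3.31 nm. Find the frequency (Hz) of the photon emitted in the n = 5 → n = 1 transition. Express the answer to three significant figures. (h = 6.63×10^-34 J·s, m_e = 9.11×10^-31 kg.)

f = 1.99×10^14 Hz

E_1 = h²/(8m_eL²) = 5.505×10^-21 J and ΔE = (5² − 1²)E_1 = 1.321×10^-19 J.
f = ΔE/h = 1.321×10^-19/6.63×10^-34 = 1.99×10^14 Hz.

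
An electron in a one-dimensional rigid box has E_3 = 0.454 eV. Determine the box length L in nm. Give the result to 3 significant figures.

L = 2.73 nm

From E_n = n²h²/(8m_eL²), L = n·h/√(8m_eE_n).
E_3 = 0.454 eV = 7.273×10^-20 J, so L = 3·6.626×10^-34/√(8·9.109×10^-31·7.273×10^-20) = 2.73×10^-9 m = 2.73 nm.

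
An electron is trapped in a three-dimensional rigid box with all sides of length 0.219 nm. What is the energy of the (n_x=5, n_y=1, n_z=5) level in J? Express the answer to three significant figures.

For a 3D rectangular well E = (h²/8m_e)·Σ n_i²/L_i² = (6.626×10^-34)²/(8·9.109×10^-31) · [5²/(0.219 nm)² + 1²/(0.219 nm)² + 5²/(0.219 nm)²].
Evaluating gives E = 6.41×10^-17 J.

E = 6.41×10^-17 J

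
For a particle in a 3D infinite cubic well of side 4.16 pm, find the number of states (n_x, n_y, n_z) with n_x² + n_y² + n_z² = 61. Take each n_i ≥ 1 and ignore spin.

degeneracy = 6

The level has n_x² + n_y² + n_z² = 61. The ordered positive-integer solutions are (3, 4, 6), (3, 6, 4), (4, 3, 6), (4, 6, 3), (6, 3, 4), (6, 4, 3).
That gives 6 states.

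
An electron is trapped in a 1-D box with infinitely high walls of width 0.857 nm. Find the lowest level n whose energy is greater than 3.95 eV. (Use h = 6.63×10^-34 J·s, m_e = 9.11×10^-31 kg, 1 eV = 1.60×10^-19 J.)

n = 3

E_1 = h²/(8m_eL²) = 8.212×10^-20 J = 0.5133 eV.
Need n² > 3.95/0.5133 = 7.695, i.e. n > 2.774.
The smallest integer satisfying this is n = 3.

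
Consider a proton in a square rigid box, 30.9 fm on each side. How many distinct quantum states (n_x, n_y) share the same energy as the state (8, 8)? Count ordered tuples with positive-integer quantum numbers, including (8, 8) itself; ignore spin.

The level has n_x² + n_y² = 128. The ordered positive-integer solutions are (8, 8).
That gives 1 state.

degeneracy = 1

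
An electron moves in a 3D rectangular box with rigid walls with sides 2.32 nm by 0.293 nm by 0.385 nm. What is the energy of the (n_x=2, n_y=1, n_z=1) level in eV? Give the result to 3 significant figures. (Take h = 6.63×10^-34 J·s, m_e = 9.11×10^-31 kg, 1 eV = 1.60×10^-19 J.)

For a 3D rectangular well E = (h²/8m_e)·Σ n_i²/L_i² = (6.63×10^-34)²/(8·9.11×10^-31) · [2²/(2.32 nm)² + 1²/(0.293 nm)² + 1²/(0.385 nm)²].
Evaluating gives E = 1.154×10^-18 J = 7.21 eV.

E = 7.21 eV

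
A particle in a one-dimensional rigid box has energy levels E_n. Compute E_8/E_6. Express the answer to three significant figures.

E_n ∝ n², so E_8/E_6 = 8²/6² = 64/36 = 1.78.

1.78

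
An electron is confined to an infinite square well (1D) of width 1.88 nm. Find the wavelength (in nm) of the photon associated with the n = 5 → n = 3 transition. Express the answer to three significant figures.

E_1 = h²/(8m_eL²) = 1.705×10^-20 J, so ΔE = (5² − 3²)E_1 = 2.728×10^-19 J.
λ = hc/ΔE = (6.626×10^-34·2.998×10^8)/2.728×10^-19 = 7.28×10^-7 m = 728 nm.

λ = 728 nm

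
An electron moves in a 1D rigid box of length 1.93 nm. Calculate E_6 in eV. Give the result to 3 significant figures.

For an infinite well E_n = n²h²/(8m_eL²), so E_1 = h²/(8m_eL²) = (6.626×10^-34)²/(8·9.109×10^-31·(1.93×10^-9 m)²) = 1.617×10^-20 J.
Then E_6 = 6²·E_1 = 36·1.617×10^-20 J = 5.821×10^-19 J.
Converting, E_6 = 5.821×10^-19 J / (1.602×10^-19 J/eV) = 3.63 eV.

E_6 = 3.63 eV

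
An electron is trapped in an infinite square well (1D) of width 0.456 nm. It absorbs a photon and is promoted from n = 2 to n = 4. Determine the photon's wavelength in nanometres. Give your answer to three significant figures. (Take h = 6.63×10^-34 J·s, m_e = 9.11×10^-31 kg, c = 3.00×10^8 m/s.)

λ = 57.1 nm

E_1 = h²/(8m_eL²) = 2.901×10^-19 J, so ΔE = (4² − 2²)E_1 = 3.481×10^-18 J.
λ = hc/ΔE = (6.63×10^-34·3.00×10^8)/3.481×10^-18 = 5.71×10^-8 m = 57.1 nm.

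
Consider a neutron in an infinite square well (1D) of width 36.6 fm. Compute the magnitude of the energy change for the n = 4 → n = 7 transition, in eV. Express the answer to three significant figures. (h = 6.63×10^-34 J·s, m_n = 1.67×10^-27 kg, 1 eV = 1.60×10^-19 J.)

E_1 = h²/(8m_nL²) = 2.456×10^-14 J.
|ΔE| = |4² − 7²|·E_1 = 33·2.456×10^-14 J = 8.105×10^-13 J = 5.07×10^6 eV.

|ΔE| = 5.07×10^6 eV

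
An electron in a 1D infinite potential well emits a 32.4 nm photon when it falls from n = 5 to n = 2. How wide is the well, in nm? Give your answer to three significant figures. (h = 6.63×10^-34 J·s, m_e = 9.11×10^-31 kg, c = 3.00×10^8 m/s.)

The photon carries ΔE = hc/λ = 6.63×10^-34·3.00×10^8/3.24×10^-8 m = 6.139×10^-18 J.
Since ΔE = (5² − 2²)E_1, E_1 = 2.923×10^-19 J, and L = h/√(8m_eE_1) = 4.54×10^-10 m = 0.454 nm.

L = 0.454 nm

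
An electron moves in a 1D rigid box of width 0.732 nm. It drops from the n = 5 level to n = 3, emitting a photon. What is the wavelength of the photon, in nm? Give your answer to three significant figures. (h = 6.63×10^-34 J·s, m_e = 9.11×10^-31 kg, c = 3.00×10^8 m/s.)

E_1 = h²/(8m_eL²) = 1.126×10^-19 J, so ΔE = (5² − 3²)E_1 = 1.802×10^-18 J.
λ = hc/ΔE = (6.63×10^-34·3.00×10^8)/1.802×10^-18 = 1.10×10^-7 m = 110 nm.

λ = 110 nm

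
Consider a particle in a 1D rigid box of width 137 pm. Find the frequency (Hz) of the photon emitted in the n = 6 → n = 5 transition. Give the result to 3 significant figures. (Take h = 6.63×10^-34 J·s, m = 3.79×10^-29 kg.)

E_1 = h²/(8mL²) = 7.724×10^-20 J and ΔE = (6² − 5²)E_1 = 8.496×10^-19 J.
f = ΔE/h = 8.496×10^-19/6.63×10^-34 = 1.28×10^15 Hz.

f = 1.28×10^15 Hz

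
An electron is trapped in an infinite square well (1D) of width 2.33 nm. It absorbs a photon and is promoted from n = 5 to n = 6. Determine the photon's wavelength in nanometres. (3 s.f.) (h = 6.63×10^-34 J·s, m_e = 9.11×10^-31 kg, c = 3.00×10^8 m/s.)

λ = 1.63×10^3 nm

E_1 = h²/(8m_eL²) = 1.111×10^-20 J, so ΔE = (6² − 5²)E_1 = 1.222×10^-19 J.
λ = hc/ΔE = (6.63×10^-34·3.00×10^8)/1.222×10^-19 = 1.63×10^-6 m = 1.63×10^3 nm.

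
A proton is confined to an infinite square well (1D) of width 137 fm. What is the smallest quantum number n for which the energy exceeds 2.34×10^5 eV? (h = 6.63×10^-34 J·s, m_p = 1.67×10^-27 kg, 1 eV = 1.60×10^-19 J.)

E_1 = h²/(8m_pL²) = 1.753×10^-15 J = 1.096×10^4 eV.
Need n² > 2.34×10^5/1.096×10^4 = 21.35, i.e. n > 4.621.
The smallest integer satisfying this is n = 5.

n = 5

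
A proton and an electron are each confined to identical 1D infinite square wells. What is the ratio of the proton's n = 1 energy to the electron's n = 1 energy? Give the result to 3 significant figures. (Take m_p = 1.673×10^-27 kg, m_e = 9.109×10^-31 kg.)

E_n ∝ 1/m at fixed n and L, so the ratio is m_e/m_p = 9.109×10^-31/1.673×10^-27 = 5.44×10^-4.

5.44×10^-4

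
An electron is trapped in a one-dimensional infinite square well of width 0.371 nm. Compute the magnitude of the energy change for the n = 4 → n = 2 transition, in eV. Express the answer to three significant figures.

|ΔE| = 32.8 eV

E_1 = h²/(8m_eL²) = 4.377×10^-19 J.
|ΔE| = |4² − 2²|·E_1 = 12·4.377×10^-19 J = 5.252×10^-18 J = 32.8 eV.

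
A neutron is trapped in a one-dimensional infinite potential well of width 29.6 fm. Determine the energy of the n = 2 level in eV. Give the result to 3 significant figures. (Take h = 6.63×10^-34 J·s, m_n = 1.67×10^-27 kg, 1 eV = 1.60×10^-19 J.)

For an infinite well E_n = n²h²/(8m_nL²), so E_1 = h²/(8m_nL²) = (6.63×10^-34)²/(8·1.67×10^-27·(2.96×10^-14 m)²) = 3.755×10^-14 J.
Then E_2 = 2²·E_1 = 4·3.755×10^-14 J = 1.502×10^-13 J.
Converting, E_2 = 1.502×10^-13 J / (1.60×10^-19 J/eV) = 9.39×10^5 eV.

E_2 = 9.39×10^5 eV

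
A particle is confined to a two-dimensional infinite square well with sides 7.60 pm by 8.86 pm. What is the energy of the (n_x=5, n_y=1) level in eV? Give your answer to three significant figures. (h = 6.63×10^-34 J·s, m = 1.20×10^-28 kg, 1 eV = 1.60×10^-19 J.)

For a 2D rectangular well E = (h²/8m)·Σ n_i²/L_i² = (6.63×10^-34)²/(8·1.20×10^-28) · [5²/(7.60 pm)² + 1²/(8.86 pm)²].
Evaluating gives E = 2.040×10^-16 J = 1.28×10^3 eV.

E = 1.28×10^3 eV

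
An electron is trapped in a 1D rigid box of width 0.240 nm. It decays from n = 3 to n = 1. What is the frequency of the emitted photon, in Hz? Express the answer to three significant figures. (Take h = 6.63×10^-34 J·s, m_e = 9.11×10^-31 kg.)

f = 1.26×10^16 Hz

E_1 = h²/(8m_eL²) = 1.047×10^-18 J and ΔE = (3² − 1²)E_1 = 8.376×10^-18 J.
f = ΔE/h = 8.376×10^-18/6.63×10^-34 = 1.26×10^16 Hz.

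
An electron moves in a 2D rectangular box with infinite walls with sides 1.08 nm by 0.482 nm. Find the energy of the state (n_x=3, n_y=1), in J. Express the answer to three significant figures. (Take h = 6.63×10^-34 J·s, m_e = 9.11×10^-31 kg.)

For a 2D rectangular well E = (h²/8m_e)·Σ n_i²/L_i² = (6.63×10^-34)²/(8·9.11×10^-31) · [3²/(1.08 nm)² + 1²/(0.482 nm)²].
Evaluating gives E = 7.25×10^-19 J.

E = 7.25×10^-19 J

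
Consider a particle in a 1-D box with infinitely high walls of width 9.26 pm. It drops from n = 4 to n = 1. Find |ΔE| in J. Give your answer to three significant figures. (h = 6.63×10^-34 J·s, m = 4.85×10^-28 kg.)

E_1 = h²/(8mL²) = 1.321×10^-18 J.
|ΔE| = |4² − 1²|·E_1 = 15·1.321×10^-18 J = 1.98×10^-17 J.

|ΔE| = 1.98×10^-17 J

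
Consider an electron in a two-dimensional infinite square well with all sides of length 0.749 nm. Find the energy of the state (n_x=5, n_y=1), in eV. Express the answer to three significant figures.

For a 2D rectangular well E = (h²/8m_e)·Σ n_i²/L_i² = (6.626×10^-34)²/(8·9.109×10^-31) · [5²/(0.749 nm)² + 1²/(0.749 nm)²].
Evaluating gives E = 2.792×10^-18 J = 17.4 eV.

E = 17.4 eV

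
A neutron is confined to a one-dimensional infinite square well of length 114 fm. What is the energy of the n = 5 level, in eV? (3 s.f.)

For an infinite well E_n = n²h²/(8m_nL²), so E_1 = h²/(8m_nL²) = (6.626×10^-34)²/(8·1.675×10^-27·(1.14×10^-13 m)²) = 2.521×10^-15 J.
Then E_5 = 5²·E_1 = 25·2.521×10^-15 J = 6.303×10^-14 J.
Converting, E_5 = 6.303×10^-14 J / (1.602×10^-19 J/eV) = 3.93×10^5 eV.

E_5 = 3.93×10^5 eV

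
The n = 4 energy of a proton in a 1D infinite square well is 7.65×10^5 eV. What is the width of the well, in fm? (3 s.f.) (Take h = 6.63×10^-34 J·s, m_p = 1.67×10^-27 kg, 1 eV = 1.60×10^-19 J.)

From E_n = n²h²/(8m_pL²), L = n·h/√(8m_pE_n).
E_4 = 7.65×10^5 eV = 1.224×10^-13 J, so L = 4·6.63×10^-34/√(8·1.67×10^-27·1.224×10^-13) = 6.56×10^-14 m = 65.6 fm.

L = 65.6 fm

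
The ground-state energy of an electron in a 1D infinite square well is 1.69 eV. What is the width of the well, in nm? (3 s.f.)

From E_n = n²h²/(8m_eL²), L = n·h/√(8m_eE_n).
E_1 = 1.69 eV = 2.707×10^-19 J, so L = 1·6.626×10^-34/√(8·9.109×10^-31·2.707×10^-19) = 4.72×10^-10 m = 0.472 nm.

L = 0.472 nm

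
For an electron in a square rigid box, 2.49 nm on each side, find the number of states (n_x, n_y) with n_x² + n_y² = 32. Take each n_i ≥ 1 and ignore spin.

The level has n_x² + n_y² = 32. The ordered positive-integer solutions are (4, 4).
That gives 1 state.

degeneracy = 1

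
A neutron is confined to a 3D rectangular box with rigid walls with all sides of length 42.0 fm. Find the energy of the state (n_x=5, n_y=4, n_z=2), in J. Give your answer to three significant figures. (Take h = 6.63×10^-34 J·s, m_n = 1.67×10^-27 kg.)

E = 8.39×10^-13 J

For a 3D rectangular well E = (h²/8m_n)·Σ n_i²/L_i² = (6.63×10^-34)²/(8·1.67×10^-27) · [5²/(42.0 fm)² + 4²/(42.0 fm)² + 2²/(42.0 fm)²].
Evaluating gives E = 8.39×10^-13 J.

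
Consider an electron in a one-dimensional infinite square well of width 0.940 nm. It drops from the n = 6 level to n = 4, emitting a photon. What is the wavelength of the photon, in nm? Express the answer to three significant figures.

E_1 = h²/(8m_eL²) = 6.818×10^-20 J, so ΔE = (6² − 4²)E_1 = 1.364×10^-18 J.
λ = hc/ΔE = (6.626×10^-34·2.998×10^8)/1.364×10^-18 = 1.46×10^-7 m = 146 nm.

λ = 146 nm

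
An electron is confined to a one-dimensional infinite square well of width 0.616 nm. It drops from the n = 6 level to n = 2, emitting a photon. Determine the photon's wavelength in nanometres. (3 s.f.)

E_1 = h²/(8m_eL²) = 1.588×10^-19 J, so ΔE = (6² − 2²)E_1 = 5.082×10^-18 J.
λ = hc/ΔE = (6.626×10^-34·2.998×10^8)/5.082×10^-18 = 3.91×10^-8 m = 39.1 nm.

λ = 39.1 nm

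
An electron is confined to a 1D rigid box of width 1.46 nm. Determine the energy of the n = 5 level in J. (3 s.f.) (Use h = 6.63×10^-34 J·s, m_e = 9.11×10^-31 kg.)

E_5 = 7.07×10^-19 J

For an infinite well E_n = n²h²/(8m_eL²), so E_1 = h²/(8m_eL²) = (6.63×10^-34)²/(8·9.11×10^-31·(1.46×10^-9 m)²) = 2.830×10^-20 J.
Then E_5 = 5²·E_1 = 25·2.830×10^-20 J = 7.07×10^-19 J.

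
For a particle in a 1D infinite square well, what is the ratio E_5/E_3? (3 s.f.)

E_n ∝ n², so E_5/E_3 = 5²/3² = 25/9 = 2.78.

2.78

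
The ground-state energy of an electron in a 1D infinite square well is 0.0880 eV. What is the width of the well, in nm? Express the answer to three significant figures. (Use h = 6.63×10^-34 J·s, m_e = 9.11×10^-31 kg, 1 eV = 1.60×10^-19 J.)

L = 2.07 nm

From E_n = n²h²/(8m_eL²), L = n·h/√(8m_eE_n).
E_1 = 0.0880 eV = 1.408×10^-20 J, so L = 1·6.63×10^-34/√(8·9.11×10^-31·1.408×10^-20) = 2.07×10^-9 m = 2.07 nm.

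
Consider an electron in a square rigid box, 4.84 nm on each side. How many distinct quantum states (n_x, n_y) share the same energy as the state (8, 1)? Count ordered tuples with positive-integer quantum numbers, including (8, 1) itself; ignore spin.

degeneracy = 4

The level has n_x² + n_y² = 65. The ordered positive-integer solutions are (1, 8), (4, 7), (7, 4), (8, 1).
That gives 4 states.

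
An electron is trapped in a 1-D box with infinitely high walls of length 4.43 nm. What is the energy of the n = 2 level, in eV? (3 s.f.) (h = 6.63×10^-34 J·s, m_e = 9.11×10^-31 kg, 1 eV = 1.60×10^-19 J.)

For an infinite well E_n = n²h²/(8m_eL²), so E_1 = h²/(8m_eL²) = (6.63×10^-34)²/(8·9.11×10^-31·(4.43×10^-9 m)²) = 3.073×10^-21 J.
Then E_2 = 2²·E_1 = 4·3.073×10^-21 J = 1.229×10^-20 J.
Converting, E_2 = 1.229×10^-20 J / (1.60×10^-19 J/eV) = 0.0768 eV.

E_2 = 0.0768 eV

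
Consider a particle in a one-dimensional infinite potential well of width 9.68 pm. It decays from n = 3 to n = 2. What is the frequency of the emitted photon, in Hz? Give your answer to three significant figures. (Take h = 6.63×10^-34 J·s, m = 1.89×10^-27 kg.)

f = 2.34×10^15 Hz

E_1 = h²/(8mL²) = 3.103×10^-19 J and ΔE = (3² − 2²)E_1 = 1.551×10^-18 J.
f = ΔE/h = 1.551×10^-18/6.63×10^-34 = 2.34×10^15 Hz.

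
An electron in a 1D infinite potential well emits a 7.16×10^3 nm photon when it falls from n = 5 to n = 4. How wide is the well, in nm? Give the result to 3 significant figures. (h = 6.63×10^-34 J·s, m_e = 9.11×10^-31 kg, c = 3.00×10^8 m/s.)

The photon carries ΔE = hc/λ = 6.63×10^-34·3.00×10^8/7.16×10^-6 m = 2.778×10^-20 J.
Since ΔE = (5² − 4²)E_1, E_1 = 3.087×10^-21 J, and L = h/√(8m_eE_1) = 4.42×10^-9 m = 4.42 nm.

L = 4.42 nm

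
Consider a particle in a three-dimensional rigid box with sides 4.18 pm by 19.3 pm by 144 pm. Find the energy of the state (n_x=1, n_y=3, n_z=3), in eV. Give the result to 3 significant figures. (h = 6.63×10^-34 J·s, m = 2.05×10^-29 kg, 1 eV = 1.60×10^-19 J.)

E = 1.37×10^3 eV

For a 3D rectangular well E = (h²/8m)·Σ n_i²/L_i² = (6.63×10^-34)²/(8·2.05×10^-29) · [1²/(4.18 pm)² + 3²/(19.3 pm)² + 3²/(144 pm)²].
Evaluating gives E = 2.193×10^-16 J = 1.37×10^3 eV.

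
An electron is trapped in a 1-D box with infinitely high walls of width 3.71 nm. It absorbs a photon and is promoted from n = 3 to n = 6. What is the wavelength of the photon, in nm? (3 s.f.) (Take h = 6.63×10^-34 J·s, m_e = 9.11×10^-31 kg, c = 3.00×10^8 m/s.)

E_1 = h²/(8m_eL²) = 4.382×10^-21 J, so ΔE = (6² − 3²)E_1 = 1.183×10^-19 J.
λ = hc/ΔE = (6.63×10^-34·3.00×10^8)/1.183×10^-19 = 1.68×10^-6 m = 1.68×10^3 nm.

λ = 1.68×10^3 nm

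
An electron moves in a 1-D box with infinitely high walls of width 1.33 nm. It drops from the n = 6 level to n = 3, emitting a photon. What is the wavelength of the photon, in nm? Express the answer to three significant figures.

λ = 216 nm

E_1 = h²/(8m_eL²) = 3.406×10^-20 J, so ΔE = (6² − 3²)E_1 = 9.196×10^-19 J.
λ = hc/ΔE = (6.626×10^-34·2.998×10^8)/9.196×10^-19 = 2.16×10^-7 m = 216 nm.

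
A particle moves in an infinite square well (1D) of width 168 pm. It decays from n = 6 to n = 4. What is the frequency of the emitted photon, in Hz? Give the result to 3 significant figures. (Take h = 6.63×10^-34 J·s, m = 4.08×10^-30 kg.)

f = 1.44×10^16 Hz

E_1 = h²/(8mL²) = 4.772×10^-19 J and ΔE = (6² − 4²)E_1 = 9.544×10^-18 J.
f = ΔE/h = 9.544×10^-18/6.63×10^-34 = 1.44×10^16 Hz.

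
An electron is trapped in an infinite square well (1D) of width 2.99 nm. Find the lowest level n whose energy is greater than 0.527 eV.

n = 4

E_1 = h²/(8m_eL²) = 6.739×10^-21 J = 0.04207 eV.
Need n² > 0.527/0.04207 = 12.53, i.e. n > 3.540.
The smallest integer satisfying this is n = 4.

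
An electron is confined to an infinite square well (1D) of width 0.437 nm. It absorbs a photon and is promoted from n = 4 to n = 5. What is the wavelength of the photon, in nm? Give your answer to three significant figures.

λ = 70.0 nm

E_1 = h²/(8m_eL²) = 3.155×10^-19 J, so ΔE = (5² − 4²)E_1 = 2.839×10^-18 J.
λ = hc/ΔE = (6.626×10^-34·2.998×10^8)/2.839×10^-18 = 7.00×10^-8 m = 70.0 nm.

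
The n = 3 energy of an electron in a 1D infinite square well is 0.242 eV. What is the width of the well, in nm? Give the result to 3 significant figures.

L = 3.74 nm

From E_n = n²h²/(8m_eL²), L = n·h/√(8m_eE_n).
E_3 = 0.242 eV = 3.877×10^-20 J, so L = 3·6.626×10^-34/√(8·9.109×10^-31·3.877×10^-20) = 3.74×10^-9 m = 3.74 nm.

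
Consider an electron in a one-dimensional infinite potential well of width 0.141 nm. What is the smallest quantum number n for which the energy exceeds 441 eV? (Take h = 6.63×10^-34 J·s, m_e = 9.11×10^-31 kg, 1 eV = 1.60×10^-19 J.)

n = 5

E_1 = h²/(8m_eL²) = 3.034×10^-18 J = 18.96 eV.
Need n² > 441/18.96 = 23.26, i.e. n > 4.823.
The smallest integer satisfying this is n = 5.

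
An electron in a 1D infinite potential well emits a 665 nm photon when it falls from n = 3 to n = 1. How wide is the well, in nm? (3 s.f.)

L = 1.27 nm

The photon carries ΔE = hc/λ = 6.626×10^-34·2.998×10^8/6.65×10^-7 m = 2.987×10^-19 J.
Since ΔE = (3² − 1²)E_1, E_1 = 3.734×10^-20 J, and L = h/√(8m_eE_1) = 1.27×10^-9 m = 1.27 nm.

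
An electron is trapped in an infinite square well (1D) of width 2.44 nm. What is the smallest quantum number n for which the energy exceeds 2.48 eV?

E_1 = h²/(8m_eL²) = 1.012×10^-20 J = 0.06317 eV.
Need n² > 2.48/0.06317 = 39.26, i.e. n > 6.266.
The smallest integer satisfying this is n = 7.

n = 7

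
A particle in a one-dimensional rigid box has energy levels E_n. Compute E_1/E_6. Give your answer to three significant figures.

0.0278

E_n ∝ n², so E_1/E_6 = 1²/6² = 1/36 = 0.0278.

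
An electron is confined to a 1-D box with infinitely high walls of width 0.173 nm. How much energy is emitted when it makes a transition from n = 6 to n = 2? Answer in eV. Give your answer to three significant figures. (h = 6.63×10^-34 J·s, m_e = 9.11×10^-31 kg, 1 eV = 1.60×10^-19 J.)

E_1 = h²/(8m_eL²) = 2.015×10^-18 J.
|ΔE| = |6² − 2²|·E_1 = 32·2.015×10^-18 J = 6.448×10^-17 J = 403 eV.

|ΔE| = 403 eV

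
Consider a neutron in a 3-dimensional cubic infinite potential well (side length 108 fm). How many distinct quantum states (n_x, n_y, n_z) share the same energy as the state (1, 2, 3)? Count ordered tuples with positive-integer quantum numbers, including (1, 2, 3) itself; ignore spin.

degeneracy = 6

The level has n_x² + n_y² + n_z² = 14. The ordered positive-integer solutions are (1, 2, 3), (1, 3, 2), (2, 1, 3), (2, 3, 1), (3, 1, 2), (3, 2, 1).
That gives 6 states.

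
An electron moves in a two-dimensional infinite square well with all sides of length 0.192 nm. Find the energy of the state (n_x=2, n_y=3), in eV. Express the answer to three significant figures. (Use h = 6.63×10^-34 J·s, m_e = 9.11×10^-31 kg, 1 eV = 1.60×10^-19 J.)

For a 2D rectangular well E = (h²/8m_e)·Σ n_i²/L_i² = (6.63×10^-34)²/(8·9.11×10^-31) · [2²/(0.192 nm)² + 3²/(0.192 nm)²].
Evaluating gives E = 2.127×10^-17 J = 133 eV.

E = 133 eV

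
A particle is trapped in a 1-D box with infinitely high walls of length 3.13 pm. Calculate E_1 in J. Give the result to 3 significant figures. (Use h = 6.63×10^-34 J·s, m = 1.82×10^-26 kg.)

E_1 = 3.08×10^-19 J

For an infinite well E_n = n²h²/(8mL²), so E_1 = h²/(8mL²) = (6.63×10^-34)²/(8·1.82×10^-26·(3.13×10^-12 m)²) = 3.082×10^-19 J.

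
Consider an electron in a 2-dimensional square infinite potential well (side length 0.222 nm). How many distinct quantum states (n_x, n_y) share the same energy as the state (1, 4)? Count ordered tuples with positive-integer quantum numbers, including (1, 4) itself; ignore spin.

degeneracy = 2

The level has n_x² + n_y² = 17. The ordered positive-integer solutions are (1, 4), (4, 1).
That gives 2 states.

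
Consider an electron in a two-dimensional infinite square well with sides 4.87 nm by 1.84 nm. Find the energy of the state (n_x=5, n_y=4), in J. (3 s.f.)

E = 3.48×10^-19 J

For a 2D rectangular well E = (h²/8m_e)·Σ n_i²/L_i² = (6.626×10^-34)²/(8·9.109×10^-31) · [5²/(4.87 nm)² + 4²/(1.84 nm)²].
Evaluating gives E = 3.48×10^-19 J.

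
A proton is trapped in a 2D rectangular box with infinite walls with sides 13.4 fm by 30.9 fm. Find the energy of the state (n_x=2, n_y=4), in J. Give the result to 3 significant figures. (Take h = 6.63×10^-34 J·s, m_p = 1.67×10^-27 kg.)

For a 2D rectangular well E = (h²/8m_p)·Σ n_i²/L_i² = (6.63×10^-34)²/(8·1.67×10^-27) · [2²/(13.4 fm)² + 4²/(30.9 fm)²].
Evaluating gives E = 1.28×10^-12 J.

E = 1.28×10^-12 J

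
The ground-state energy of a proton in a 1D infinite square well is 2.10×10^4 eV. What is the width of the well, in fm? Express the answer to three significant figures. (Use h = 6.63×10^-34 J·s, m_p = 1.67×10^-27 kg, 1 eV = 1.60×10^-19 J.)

L = 99.0 fm

From E_n = n²h²/(8m_pL²), L = n·h/√(8m_pE_n).
E_1 = 2.10×10^4 eV = 3.360×10^-15 J, so L = 1·6.63×10^-34/√(8·1.67×10^-27·3.360×10^-15) = 9.90×10^-14 m = 99.0 fm.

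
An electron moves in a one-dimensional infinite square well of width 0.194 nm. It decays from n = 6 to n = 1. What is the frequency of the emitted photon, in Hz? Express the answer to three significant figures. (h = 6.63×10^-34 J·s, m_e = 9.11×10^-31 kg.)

E_1 = h²/(8m_eL²) = 1.603×10^-18 J and ΔE = (6² − 1²)E_1 = 5.611×10^-17 J.
f = ΔE/h = 5.611×10^-17/6.63×10^-34 = 8.46×10^16 Hz.

f = 8.46×10^16 Hz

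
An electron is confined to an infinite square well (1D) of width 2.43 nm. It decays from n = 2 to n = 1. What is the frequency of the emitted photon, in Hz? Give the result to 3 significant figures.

E_1 = h²/(8m_eL²) = 1.020×10^-20 J and ΔE = (2² − 1²)E_1 = 3.060×10^-20 J.
f = ΔE/h = 3.060×10^-20/6.626×10^-34 = 4.62×10^13 Hz.

f = 4.62×10^13 Hz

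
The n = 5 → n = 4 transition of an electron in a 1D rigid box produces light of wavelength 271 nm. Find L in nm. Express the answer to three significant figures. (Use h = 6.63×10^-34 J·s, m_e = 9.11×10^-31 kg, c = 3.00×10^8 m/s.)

L = 0.860 nm

The photon carries ΔE = hc/λ = 6.63×10^-34·3.00×10^8/2.71×10^-7 m = 7.339×10^-19 J.
Since ΔE = (5² − 4²)E_1, E_1 = 8.154×10^-20 J, and L = h/√(8m_eE_1) = 8.60×10^-10 m = 0.860 nm.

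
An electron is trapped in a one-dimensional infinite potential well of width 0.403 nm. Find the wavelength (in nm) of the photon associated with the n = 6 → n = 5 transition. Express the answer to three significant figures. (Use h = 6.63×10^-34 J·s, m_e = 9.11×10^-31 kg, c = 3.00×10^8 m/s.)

E_1 = h²/(8m_eL²) = 3.714×10^-19 J, so ΔE = (6² − 5²)E_1 = 4.085×10^-18 J.
λ = hc/ΔE = (6.63×10^-34·3.00×10^8)/4.085×10^-18 = 4.87×10^-8 m = 48.7 nm.

λ = 48.7 nm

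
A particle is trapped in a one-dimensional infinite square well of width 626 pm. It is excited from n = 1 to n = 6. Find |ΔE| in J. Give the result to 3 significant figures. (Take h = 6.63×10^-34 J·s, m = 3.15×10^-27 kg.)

E_1 = h²/(8mL²) = 4.451×10^-23 J.
|ΔE| = |1² − 6²|·E_1 = 35·4.451×10^-23 J = 1.56×10^-21 J.

|ΔE| = 1.56×10^-21 J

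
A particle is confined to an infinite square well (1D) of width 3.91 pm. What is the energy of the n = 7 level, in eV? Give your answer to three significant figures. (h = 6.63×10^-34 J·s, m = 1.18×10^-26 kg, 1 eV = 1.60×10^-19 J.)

E_7 = 93.3 eV

For an infinite well E_n = n²h²/(8mL²), so E_1 = h²/(8mL²) = (6.63×10^-34)²/(8·1.18×10^-26·(3.91×10^-12 m)²) = 3.046×10^-19 J.
Then E_7 = 7²·E_1 = 49·3.046×10^-19 J = 1.493×10^-17 J.
Converting, E_7 = 1.493×10^-17 J / (1.60×10^-19 J/eV) = 93.3 eV.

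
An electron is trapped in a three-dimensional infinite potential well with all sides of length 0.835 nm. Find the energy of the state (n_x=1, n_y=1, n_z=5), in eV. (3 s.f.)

E = 14.6 eV

For a 3D rectangular well E = (h²/8m_e)·Σ n_i²/L_i² = (6.626×10^-34)²/(8·9.109×10^-31) · [1²/(0.835 nm)² + 1²/(0.835 nm)² + 5²/(0.835 nm)²].
Evaluating gives E = 2.333×10^-18 J = 14.6 eV.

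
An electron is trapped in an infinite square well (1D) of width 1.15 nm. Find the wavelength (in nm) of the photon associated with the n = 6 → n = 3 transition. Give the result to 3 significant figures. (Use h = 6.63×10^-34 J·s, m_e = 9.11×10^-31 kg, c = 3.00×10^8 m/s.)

E_1 = h²/(8m_eL²) = 4.561×10^-20 J, so ΔE = (6² − 3²)E_1 = 1.231×10^-18 J.
λ = hc/ΔE = (6.63×10^-34·3.00×10^8)/1.231×10^-18 = 1.62×10^-7 m = 162 nm.

λ = 162 nm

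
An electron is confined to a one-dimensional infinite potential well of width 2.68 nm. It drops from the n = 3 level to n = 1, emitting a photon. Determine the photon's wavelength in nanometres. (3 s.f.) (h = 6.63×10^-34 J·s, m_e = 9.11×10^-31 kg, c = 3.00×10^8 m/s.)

λ = 2.96×10^3 nm

E_1 = h²/(8m_eL²) = 8.397×10^-21 J, so ΔE = (3² − 1²)E_1 = 6.718×10^-20 J.
λ = hc/ΔE = (6.63×10^-34·3.00×10^8)/6.718×10^-20 = 2.96×10^-6 m = 2.96×10^3 nm.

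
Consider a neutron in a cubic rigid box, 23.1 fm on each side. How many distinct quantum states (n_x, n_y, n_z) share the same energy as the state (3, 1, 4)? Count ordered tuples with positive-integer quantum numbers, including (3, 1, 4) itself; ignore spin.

The level has n_x² + n_y² + n_z² = 26. The ordered positive-integer solutions are (1, 3, 4), (1, 4, 3), (3, 1, 4), (3, 4, 1), (4, 1, 3), (4, 3, 1).
That gives 6 states.

degeneracy = 6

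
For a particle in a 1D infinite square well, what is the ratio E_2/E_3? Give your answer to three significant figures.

E_n ∝ n², so E_2/E_3 = 2²/3² = 4/9 = 0.444.

0.444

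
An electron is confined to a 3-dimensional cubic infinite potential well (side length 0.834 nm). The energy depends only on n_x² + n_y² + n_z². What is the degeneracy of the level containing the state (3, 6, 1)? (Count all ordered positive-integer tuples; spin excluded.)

The level has n_x² + n_y² + n_z² = 46. The ordered positive-integer solutions are (1, 3, 6), (1, 6, 3), (3, 1, 6), (3, 6, 1), (6, 1, 3), (6, 3, 1).
That gives 6 states.

degeneracy = 6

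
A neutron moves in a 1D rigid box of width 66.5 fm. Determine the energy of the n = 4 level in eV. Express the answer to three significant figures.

For an infinite well E_n = n²h²/(8m_nL²), so E_1 = h²/(8m_nL²) = (6.626×10^-34)²/(8·1.675×10^-27·(6.65×10^-14 m)²) = 7.409×10^-15 J.
Then E_4 = 4²·E_1 = 16·7.409×10^-15 J = 1.185×10^-13 J.
Converting, E_4 = 1.185×10^-13 J / (1.602×10^-19 J/eV) = 7.40×10^5 eV.

E_4 = 7.40×10^5 eV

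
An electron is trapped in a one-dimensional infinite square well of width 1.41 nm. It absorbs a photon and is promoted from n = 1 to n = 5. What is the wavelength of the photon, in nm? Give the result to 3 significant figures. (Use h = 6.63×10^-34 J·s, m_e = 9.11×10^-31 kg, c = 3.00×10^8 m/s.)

E_1 = h²/(8m_eL²) = 3.034×10^-20 J, so ΔE = (5² − 1²)E_1 = 7.282×10^-19 J.
λ = hc/ΔE = (6.63×10^-34·3.00×10^8)/7.282×10^-19 = 2.73×10^-7 m = 273 nm.

λ = 273 nm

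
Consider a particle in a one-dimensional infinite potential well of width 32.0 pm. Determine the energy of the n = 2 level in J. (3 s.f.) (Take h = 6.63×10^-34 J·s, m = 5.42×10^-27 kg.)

E_2 = 3.96×10^-20 J

For an infinite well E_n = n²h²/(8mL²), so E_1 = h²/(8mL²) = (6.63×10^-34)²/(8·5.42×10^-27·(3.20×10^-11 m)²) = 9.900×10^-21 J.
Then E_2 = 2²·E_1 = 4·9.900×10^-21 J = 3.96×10^-20 J.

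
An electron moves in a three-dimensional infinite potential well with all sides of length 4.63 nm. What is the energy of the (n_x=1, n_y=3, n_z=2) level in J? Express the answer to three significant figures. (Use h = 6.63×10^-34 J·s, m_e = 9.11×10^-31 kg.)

E = 3.94×10^-20 J

For a 3D rectangular well E = (h²/8m_e)·Σ n_i²/L_i² = (6.63×10^-34)²/(8·9.11×10^-31) · [1²/(4.63 nm)² + 3²/(4.63 nm)² + 2²/(4.63 nm)²].
Evaluating gives E = 3.94×10^-20 J.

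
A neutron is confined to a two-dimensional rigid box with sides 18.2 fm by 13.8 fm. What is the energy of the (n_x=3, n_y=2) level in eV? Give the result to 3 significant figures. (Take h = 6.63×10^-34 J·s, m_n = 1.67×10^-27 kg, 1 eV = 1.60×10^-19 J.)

E = 9.91×10^6 eV

For a 2D rectangular well E = (h²/8m_n)·Σ n_i²/L_i² = (6.63×10^-34)²/(8·1.67×10^-27) · [3²/(18.2 fm)² + 2²/(13.8 fm)²].
Evaluating gives E = 1.585×10^-12 J = 9.91×10^6 eV.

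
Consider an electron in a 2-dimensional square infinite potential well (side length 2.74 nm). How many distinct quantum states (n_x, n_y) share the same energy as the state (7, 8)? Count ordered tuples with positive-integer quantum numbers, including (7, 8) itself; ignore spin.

degeneracy = 2

The level has n_x² + n_y² = 113. The ordered positive-integer solutions are (7, 8), (8, 7).
That gives 2 states.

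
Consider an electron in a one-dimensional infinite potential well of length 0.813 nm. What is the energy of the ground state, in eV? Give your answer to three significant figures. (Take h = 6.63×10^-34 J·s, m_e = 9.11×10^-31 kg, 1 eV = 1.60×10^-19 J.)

For an infinite well E_n = n²h²/(8m_eL²), so E_1 = h²/(8m_eL²) = (6.63×10^-34)²/(8·9.11×10^-31·(8.13×10^-10 m)²) = 9.125×10^-20 J.
Converting, E_1 = 9.125×10^-20 J / (1.60×10^-19 J/eV) = 0.570 eV.

E_1 = 0.570 eV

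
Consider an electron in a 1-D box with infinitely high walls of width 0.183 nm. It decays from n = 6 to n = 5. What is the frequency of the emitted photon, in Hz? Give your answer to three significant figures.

E_1 = h²/(8m_eL²) = 1.799×10^-18 J and ΔE = (6² − 5²)E_1 = 1.979×10^-17 J.
f = ΔE/h = 1.979×10^-17/6.626×10^-34 = 2.99×10^16 Hz.

f = 2.99×10^16 Hz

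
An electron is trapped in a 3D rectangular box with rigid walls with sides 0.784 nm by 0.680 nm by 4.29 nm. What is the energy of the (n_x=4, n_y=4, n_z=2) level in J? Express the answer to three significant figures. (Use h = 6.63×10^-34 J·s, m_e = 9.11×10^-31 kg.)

E = 3.67×10^-18 J

For a 3D rectangular well E = (h²/8m_e)·Σ n_i²/L_i² = (6.63×10^-34)²/(8·9.11×10^-31) · [4²/(0.784 nm)² + 4²/(0.680 nm)² + 2²/(4.29 nm)²].
Evaluating gives E = 3.67×10^-18 J.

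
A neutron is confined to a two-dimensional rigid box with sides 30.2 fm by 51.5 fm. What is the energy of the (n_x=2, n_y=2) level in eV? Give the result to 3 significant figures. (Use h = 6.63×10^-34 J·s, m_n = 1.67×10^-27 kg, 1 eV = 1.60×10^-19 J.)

E = 1.21×10^6 eV

For a 2D rectangular well E = (h²/8m_n)·Σ n_i²/L_i² = (6.63×10^-34)²/(8·1.67×10^-27) · [2²/(30.2 fm)² + 2²/(51.5 fm)²].
Evaluating gives E = 1.939×10^-13 J = 1.21×10^6 eV.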